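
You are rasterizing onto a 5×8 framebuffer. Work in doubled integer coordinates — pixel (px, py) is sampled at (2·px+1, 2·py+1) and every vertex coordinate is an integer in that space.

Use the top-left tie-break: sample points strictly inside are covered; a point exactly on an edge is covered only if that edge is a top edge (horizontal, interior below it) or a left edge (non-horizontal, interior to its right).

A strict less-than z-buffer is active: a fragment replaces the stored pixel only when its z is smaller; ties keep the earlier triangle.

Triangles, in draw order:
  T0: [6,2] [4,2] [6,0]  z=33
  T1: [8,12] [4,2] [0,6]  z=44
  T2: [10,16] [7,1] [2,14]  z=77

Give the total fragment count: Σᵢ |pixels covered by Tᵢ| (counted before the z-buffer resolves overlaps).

T0:
  2·area = 4
  edge (6, 2)→(4, 2): d=(-2,0) right/bottom  bias=-1
  edge (4, 2)→(6, 0): d=(2,-2) top-left  bias=+0
  edge (6, 0)→(6, 2): d=(0,2) right/bottom  bias=-1
    (2,0)@(5, 1): e=[2,0,2] → █  [on edge]
    (3,0)@(7, 1): e=[2,4,-2] → ·
    (1,1)@(3, 3): e=[-2,0,6] → ·  [on edge]
    (2,1)@(5, 3): e=[-2,4,2] → ·
    (0,2)@(1, 5): e=[-6,0,10] → ·  [on edge]
  covered (1 px):
    · · █ · ·
    · · · · ·
    · · · · ·
    · · · · ·
    · · · · ·
    · · · · ·
    · · · · ·
    · · · · ·
T1:
  2·area = 56  (B↔C swapped to make it positive)
  edge (8, 12)→(0, 6): d=(-8,-6) top-left  bias=+0
  edge (0, 6)→(4, 2): d=(4,-4) top-left  bias=+0
  edge (4, 2)→(8, 12): d=(4,10) right/bottom  bias=-1
    (2,0)@(5, 1): e=[70,0,-14] → ·  [on edge]
    (1,1)@(3, 3): e=[42,0,14] → █  [on edge]
    (2,1)@(5, 3): e=[54,8,-6] → ·
    (0,2)@(1, 5): e=[14,0,42] → █  [on edge]
    (2,2)@(5, 5): e=[38,16,2] → █
    (3,2)@(7, 5): e=[50,24,-18] → ·
    (0,3)@(1, 7): e=[-2,8,50] → ·
    (1,3)@(3, 7): e=[10,16,30] → █
    (3,3)@(7, 7): e=[34,32,-10] → ·
    (1,4)@(3, 9): e=[-6,24,38] → ·
    (2,4)@(5, 9): e=[6,32,18] → █
    (3,4)@(7, 9): e=[18,40,-2] → ·
  covered (8 px):
    · · · · ·
    · █ · · ·
    █ █ █ · ·
    · █ █ · ·
    · · █ · ·
    · · · █ ·
    · · · · ·
    · · · · ·
T2:
  2·area = 114  (B↔C swapped to make it positive)
  edge (10, 16)→(2, 14): d=(-8,-2) top-left  bias=+0
  edge (2, 14)→(7, 1): d=(5,-13) top-left  bias=+0
  edge (7, 1)→(10, 16): d=(3,15) right/bottom  bias=-1
    (3,0)@(7, 1): e=[114,0,0] → ·  [on edge]
    (3,1)@(7, 3): e=[98,10,6] → █
    (4,1)@(9, 3): e=[102,36,-24] → ·
    (3,2)@(7, 5): e=[82,20,12] → █
    (4,2)@(9, 5): e=[86,46,-18] → ·
    (2,3)@(5, 7): e=[62,4,48] → █
    (4,3)@(9, 7): e=[70,56,-12] → ·
    (2,4)@(5, 9): e=[46,14,54] → █
    (4,4)@(9, 9): e=[54,66,-6] → ·
    (2,5)@(5, 11): e=[30,24,60] → █
    (4,5)@(9, 11): e=[38,76,0] → ·  [on edge]
    (1,6)@(3, 13): e=[10,8,96] → █
  covered (14 px):
    · · · · ·
    · · · █ ·
    · · · █ ·
    · · █ █ ·
    · · █ █ ·
    · · █ █ ·
    · █ █ █ █
    · · · █ █

Answer: 23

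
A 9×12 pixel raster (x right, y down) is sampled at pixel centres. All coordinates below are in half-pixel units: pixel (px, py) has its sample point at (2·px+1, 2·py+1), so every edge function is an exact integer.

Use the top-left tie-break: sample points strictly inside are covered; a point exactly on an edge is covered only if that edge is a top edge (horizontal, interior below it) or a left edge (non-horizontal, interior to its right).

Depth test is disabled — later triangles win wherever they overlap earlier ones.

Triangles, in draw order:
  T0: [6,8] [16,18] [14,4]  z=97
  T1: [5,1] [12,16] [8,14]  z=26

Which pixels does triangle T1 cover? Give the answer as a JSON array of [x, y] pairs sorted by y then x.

T0:
  2·area = 120  (B↔C swapped to make it positive)
  edge (6, 8)→(14, 4): d=(8,-4) top-left  bias=+0
  edge (14, 4)→(16, 18): d=(2,14) right/bottom  bias=-1
  edge (16, 18)→(6, 8): d=(-10,-10) top-left  bias=+0
    (0,1)@(1, 3): e=[-60,180,0] → ·  [on edge]
    (1,2)@(3, 5): e=[-36,156,0] → ·  [on edge]
    (6,2)@(13, 5): e=[4,16,100] → █
    (7,2)@(15, 5): e=[12,-12,120] → ·
    (2,3)@(5, 7): e=[-12,132,0] → ·  [on edge]
    (4,3)@(9, 7): e=[4,76,40] → █
    (5,3)@(11, 7): e=[12,48,60] → █
    (7,3)@(15, 7): e=[28,-8,100] → ·
    (3,4)@(7, 9): e=[12,108,0] → █  [on edge]
    (7,4)@(15, 9): e=[44,-4,80] → ·
    (3,5)@(7, 11): e=[28,112,-20] → ·
    (4,5)@(9, 11): e=[36,84,0] → █  [on edge]
    (7,5)@(15, 11): e=[60,0,60] → ·  [on edge]
    (5,6)@(11, 13): e=[60,60,0] → █  [on edge]
    (6,7)@(13, 15): e=[84,36,0] → █  [on edge]
    (7,8)@(15, 17): e=[108,12,0] → █  [on edge]
    (8,9)@(17, 19): e=[132,-12,0] → ·  [on edge]
  covered (17 px):
    · · · · · · · · ·
    · · · · · · · · ·
    · · · · · · █ · ·
    · · · · █ █ █ · ·
    · · · █ █ █ █ · ·
    · · · · █ █ █ · ·
    · · · · · █ █ █ ·
    · · · · · · █ █ ·
    · · · · · · · █ ·
    · · · · · · · · ·
    · · · · · · · · ·
    · · · · · · · · ·
T1:
  2·area = 46
  edge (5, 1)→(12, 16): d=(7,15) right/bottom  bias=-1
  edge (12, 16)→(8, 14): d=(-4,-2) top-left  bias=+0
  edge (8, 14)→(5, 1): d=(-3,-13) top-left  bias=+0
    (2,0)@(5, 1): e=[0,46,0] → ·  [on edge]
    (3,3)@(7, 7): e=[12,26,8] → █
    (4,3)@(9, 7): e=[-18,30,34] → ·
    (3,4)@(7, 9): e=[26,18,2] → █
    (4,4)@(9, 9): e=[-4,22,28] → ·
    (3,5)@(7, 11): e=[40,10,-4] → ·
    (4,5)@(9, 11): e=[10,14,22] → █
    (5,5)@(11, 11): e=[-20,18,48] → ·
    (4,6)@(9, 13): e=[24,6,16] → █
    (5,6)@(11, 13): e=[-6,10,42] → ·
    (4,7)@(9, 15): e=[38,-2,10] → ·
    (5,7)@(11, 15): e=[8,2,36] → █
  covered (5 px):
    · · · · · · · · ·
    · · · · · · · · ·
    · · · · · · · · ·
    · · · █ · · · · ·
    · · · █ · · · · ·
    · · · · █ · · · ·
    · · · · █ · · · ·
    · · · · · █ · · ·
    · · · · · · · · ·
    · · · · · · · · ·
    · · · · · · · · ·
    · · · · · · · · ·

Answer: [[3,3],[3,4],[4,5],[4,6],[5,7]]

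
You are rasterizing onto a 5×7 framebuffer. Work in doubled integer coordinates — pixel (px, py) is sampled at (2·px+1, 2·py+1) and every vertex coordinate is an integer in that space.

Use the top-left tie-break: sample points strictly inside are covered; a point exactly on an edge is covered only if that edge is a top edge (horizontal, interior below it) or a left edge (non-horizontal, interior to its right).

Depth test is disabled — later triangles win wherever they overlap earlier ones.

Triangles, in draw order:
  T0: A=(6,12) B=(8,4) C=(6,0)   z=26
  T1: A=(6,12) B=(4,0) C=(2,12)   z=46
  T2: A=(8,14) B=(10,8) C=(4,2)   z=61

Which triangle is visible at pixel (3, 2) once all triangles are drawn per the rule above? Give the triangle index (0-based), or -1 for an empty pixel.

T0:
  2·area = 24  (B↔C swapped to make it positive)
  edge (6, 12)→(6, 0): d=(0,-12) top-left  bias=+0
  edge (6, 0)→(8, 4): d=(2,4) right/bottom  bias=-1
  edge (8, 4)→(6, 12): d=(-2,8) right/bottom  bias=-1
    (3,1)@(7, 3): e=[12,2,10] → █
    (4,1)@(9, 3): e=[36,-6,-6] → ·
    (3,2)@(7, 5): e=[12,6,6] → █
    (4,2)@(9, 5): e=[36,-2,-10] → ·
    (3,3)@(7, 7): e=[12,10,2] → █
    (4,3)@(9, 7): e=[36,2,-14] → ·
    (3,4)@(7, 9): e=[12,14,-2] → ·
  covered (3 px):
    · · · · ·
    · · · █ ·
    · · · █ ·
    · · · █ ·
    · · · · ·
    · · · · ·
    · · · · ·
T1:
  2·area = 48  (B↔C swapped to make it positive)
  edge (6, 12)→(2, 12): d=(-4,0) right/bottom  bias=-1
  edge (2, 12)→(4, 0): d=(2,-12) top-left  bias=+0
  edge (4, 0)→(6, 12): d=(2,12) right/bottom  bias=-1
    (1,3)@(3, 7): e=[20,2,26] → █
    (2,3)@(5, 7): e=[20,26,2] → █
    (3,3)@(7, 7): e=[20,50,-22] → ·
    (1,4)@(3, 9): e=[12,6,30] → █
    (3,4)@(7, 9): e=[12,54,-18] → ·
    (1,5)@(3, 11): e=[4,10,34] → █
    (3,5)@(7, 11): e=[4,58,-14] → ·
    (1,6)@(3, 13): e=[-4,14,38] → ·
    (2,6)@(5, 13): e=[-4,38,14] → ·
  covered (6 px):
    · · · · ·
    · · · · ·
    · · · · ·
    · █ █ · ·
    · █ █ · ·
    · █ █ · ·
    · · · · ·
T2:
  2·area = 48  (B↔C swapped to make it positive)
  edge (8, 14)→(4, 2): d=(-4,-12) top-left  bias=+0
  edge (4, 2)→(10, 8): d=(6,6) right/bottom  bias=-1
  edge (10, 8)→(8, 14): d=(-2,6) right/bottom  bias=-1
    (1,0)@(3, 1): e=[-8,0,56] → ·  [on edge]
    (2,1)@(5, 3): e=[8,0,40] → ·  [on edge]
    (2,2)@(5, 5): e=[0,12,36] → █  [on edge]
    (3,2)@(7, 5): e=[24,0,24] → ·  [on edge]
    (2,3)@(5, 7): e=[-8,24,32] → ·
    (3,3)@(7, 7): e=[16,12,20] → █
    (4,3)@(9, 7): e=[40,0,8] → ·  [on edge]
    (3,4)@(7, 9): e=[8,24,16] → █
    (4,4)@(9, 9): e=[32,12,4] → █
    (3,5)@(7, 11): e=[0,36,12] → █  [on edge]
    (4,5)@(9, 11): e=[24,24,0] → ·  [on edge]
    (3,6)@(7, 13): e=[-8,48,8] → ·
  covered (5 px):
    · · · · ·
    · · · · ·
    · · █ · ·
    · · · █ ·
    · · · █ █
    · · · █ ·
    · · · · ·

Z-buffer (winner per pixel, '.' = empty):
  . . . . .
  . . . 0 .
  . . 2 0 .
  . 1 1 2 .
  . 1 1 2 2
  . 1 1 2 .
  . . . . .

Final: 0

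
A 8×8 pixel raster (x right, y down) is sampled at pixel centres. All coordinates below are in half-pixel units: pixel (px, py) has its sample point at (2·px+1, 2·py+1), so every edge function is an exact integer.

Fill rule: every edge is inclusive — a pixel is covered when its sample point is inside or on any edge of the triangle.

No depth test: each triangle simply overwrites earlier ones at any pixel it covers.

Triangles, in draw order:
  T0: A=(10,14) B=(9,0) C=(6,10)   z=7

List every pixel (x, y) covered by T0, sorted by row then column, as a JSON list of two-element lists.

T0:
  2·area = 52  (B↔C swapped to make it positive)
  edge (10, 14)→(6, 10): d=(-4,-4) inclusive
  edge (6, 10)→(9, 0): d=(3,-10) inclusive
  edge (9, 0)→(10, 14): d=(1,14) inclusive
    (4,0)@(9, 1): e=[48,3,1] → #
    (5,0)@(11, 1): e=[56,23,-27] → ·
    (4,1)@(9, 3): e=[40,9,3] → #
    (5,1)@(11, 3): e=[48,29,-25] → ·
    (0,2)@(1, 5): e=[0,-65,117] → ·  [on edge]
    (4,2)@(9, 5): e=[32,15,5] → #
    (5,2)@(11, 5): e=[40,35,-23] → ·
    (1,3)@(3, 7): e=[0,-39,91] → ·  [on edge]
    (3,3)@(7, 7): e=[16,1,35] → #
    (5,3)@(11, 7): e=[32,41,-21] → ·
    (2,4)@(5, 9): e=[0,-13,65] → ·  [on edge]
    (3,4)@(7, 9): e=[8,7,37] → #
    (3,5)@(7, 11): e=[0,13,39] → #  [on edge]
    (4,6)@(9, 13): e=[0,39,13] → #  [on edge]
    (5,7)@(11, 15): e=[0,65,-13] → ·  [on edge]
  covered (10 px):
    · · · · # · · ·
    · · · · # · · ·
    · · · · # · · ·
    · · · # # · · ·
    · · · # # · · ·
    · · · # # · · ·
    · · · · # · · ·
    · · · · · · · ·

Final: [[4,0],[4,1],[4,2],[3,3],[4,3],[3,4],[4,4],[3,5],[4,5],[4,6]]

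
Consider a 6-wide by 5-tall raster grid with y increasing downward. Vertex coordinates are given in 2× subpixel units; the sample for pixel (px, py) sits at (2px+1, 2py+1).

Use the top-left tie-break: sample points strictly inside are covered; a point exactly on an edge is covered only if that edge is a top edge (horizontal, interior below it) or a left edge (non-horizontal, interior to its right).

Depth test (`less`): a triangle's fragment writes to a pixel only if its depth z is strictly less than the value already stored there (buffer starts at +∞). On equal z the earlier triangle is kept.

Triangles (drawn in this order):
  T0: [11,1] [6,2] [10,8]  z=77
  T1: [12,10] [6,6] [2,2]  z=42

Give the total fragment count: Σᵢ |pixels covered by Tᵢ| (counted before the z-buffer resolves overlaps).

T0:
  2·area = 34  (B↔C swapped to make it positive)
  edge (11, 1)→(10, 8): d=(-1,7) right/bottom  bias=-1
  edge (10, 8)→(6, 2): d=(-4,-6) top-left  bias=+0
  edge (6, 2)→(11, 1): d=(5,-1) top-left  bias=+0
    (5,0)@(11, 1): e=[0,34,0] → ·  [on edge]
    (0,1)@(1, 3): e=[68,-34,0] → ·  [on edge]
    (3,1)@(7, 3): e=[26,2,6] → #
    (4,1)@(9, 3): e=[12,14,8] → #
    (5,1)@(11, 3): e=[-2,26,10] → ·
    (3,2)@(7, 5): e=[24,-6,16] → ·
    (4,2)@(9, 5): e=[10,6,18] → #
    (5,2)@(11, 5): e=[-4,18,20] → ·
    (4,3)@(9, 7): e=[8,-2,28] → ·
  covered (3 px):
    · · · · · ·
    · · · # # ·
    · · · · # ·
    · · · · · ·
    · · · · · ·
T1:
  2·area = 8
  edge (12, 10)→(6, 6): d=(-6,-4) top-left  bias=+0
  edge (6, 6)→(2, 2): d=(-4,-4) top-left  bias=+0
  edge (2, 2)→(12, 10): d=(10,8) right/bottom  bias=-1
    (0,0)@(1, 1): e=[10,0,-2] → ·  [on edge]
    (1,1)@(3, 3): e=[6,0,2] → #  [on edge]
    (2,1)@(5, 3): e=[14,8,-14] → ·
    (1,2)@(3, 5): e=[-6,-8,22] → ·
    (2,2)@(5, 5): e=[2,0,6] → #  [on edge]
    (3,2)@(7, 5): e=[10,8,-10] → ·
    (2,3)@(5, 7): e=[-10,-8,26] → ·
    (3,3)@(7, 7): e=[-2,0,10] → ·  [on edge]
    (4,4)@(9, 9): e=[-6,0,14] → ·  [on edge]
  covered (2 px):
    · · · · · ·
    · # · · · ·
    · · # · · ·
    · · · · · ·
    · · · · · ·

Result: 5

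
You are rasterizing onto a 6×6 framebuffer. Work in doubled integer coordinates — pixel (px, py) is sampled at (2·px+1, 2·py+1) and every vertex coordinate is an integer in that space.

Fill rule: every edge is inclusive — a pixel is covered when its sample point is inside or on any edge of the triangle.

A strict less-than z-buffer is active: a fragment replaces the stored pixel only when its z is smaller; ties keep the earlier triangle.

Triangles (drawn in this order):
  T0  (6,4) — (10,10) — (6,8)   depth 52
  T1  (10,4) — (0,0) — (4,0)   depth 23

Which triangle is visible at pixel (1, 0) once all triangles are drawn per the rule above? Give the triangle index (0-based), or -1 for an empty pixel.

T0:
  2·area = 16
  edge (6, 4)→(10, 10): d=(4,6) inclusive
  edge (10, 10)→(6, 8): d=(-4,-2) inclusive
  edge (6, 8)→(6, 4): d=(0,-4) inclusive
    (3,3)@(7, 7): e=[6,6,4] → █
    (4,3)@(9, 7): e=[-6,10,12] → ·
    (3,4)@(7, 9): e=[14,-2,4] → ·
    (4,4)@(9, 9): e=[2,2,12] → █
    (5,4)@(11, 9): e=[-10,6,20] → ·
    (4,5)@(9, 11): e=[10,-6,12] → ·
  covered (2 px):
    · · · · · ·
    · · · · · ·
    · · · · · ·
    · · · █ · ·
    · · · · █ ·
    · · · · · ·
T1:
  2·area = 16
  edge (10, 4)→(0, 0): d=(-10,-4) inclusive
  edge (0, 0)→(4, 0): d=(4,0) inclusive
  edge (4, 0)→(10, 4): d=(6,4) inclusive
    (1,0)@(3, 1): e=[2,4,10] → █
    (2,0)@(5, 1): e=[10,4,2] → █
    (3,0)@(7, 1): e=[18,4,-6] → ·
    (1,1)@(3, 3): e=[-18,12,22] → ·
    (2,1)@(5, 3): e=[-10,12,14] → ·
  covered (2 px):
    · █ █ · · ·
    · · · · · ·
    · · · · · ·
    · · · · · ·
    · · · · · ·
    · · · · · ·

Z-buffer (winner per pixel, '.' = empty):
  . 1 1 . . .
  . . . . . .
  . . . . . .
  . . . 0 . .
  . . . . 0 .
  . . . . . .

Result: 1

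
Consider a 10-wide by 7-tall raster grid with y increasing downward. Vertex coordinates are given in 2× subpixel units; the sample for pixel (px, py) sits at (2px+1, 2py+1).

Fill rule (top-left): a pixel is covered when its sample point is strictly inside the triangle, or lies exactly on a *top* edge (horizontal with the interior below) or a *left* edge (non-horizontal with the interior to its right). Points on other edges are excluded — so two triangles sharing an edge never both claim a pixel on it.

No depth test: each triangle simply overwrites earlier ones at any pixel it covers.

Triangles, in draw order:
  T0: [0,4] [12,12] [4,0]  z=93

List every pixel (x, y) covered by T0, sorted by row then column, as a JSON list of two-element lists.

T0:
  2·area = 80  (B↔C swapped to make it positive)
  edge (0, 4)→(4, 0): d=(4,-4) top-left  bias=+0
  edge (4, 0)→(12, 12): d=(8,12) right/bottom  bias=-1
  edge (12, 12)→(0, 4): d=(-12,-8) top-left  bias=+0
    (1,0)@(3, 1): e=[0,20,60] → █  [on edge]
    (2,0)@(5, 1): e=[8,-4,76] → ·
    (0,1)@(1, 3): e=[0,60,20] → █  [on edge]
    (2,1)@(5, 3): e=[16,12,52] → █
    (3,1)@(7, 3): e=[24,-12,68] → ·
    (0,2)@(1, 5): e=[8,76,-4] → ·
    (1,2)@(3, 5): e=[16,52,12] → █
    (3,2)@(7, 5): e=[32,4,44] → █
    (4,2)@(9, 5): e=[40,-20,60] → ·
    (1,3)@(3, 7): e=[24,68,-12] → ·
    (2,3)@(5, 7): e=[32,44,4] → █
    (4,3)@(9, 7): e=[48,-4,36] → ·
  covered (11 px):
    · █ · · · · · · · ·
    █ █ █ · · · · · · ·
    · █ █ █ · · · · · ·
    · · █ █ · · · · · ·
    · · · · █ · · · · ·
    · · · · · █ · · · ·
    · · · · · · · · · ·

Answer: [[1,0],[0,1],[1,1],[2,1],[1,2],[2,2],[3,2],[2,3],[3,3],[4,4],[5,5]]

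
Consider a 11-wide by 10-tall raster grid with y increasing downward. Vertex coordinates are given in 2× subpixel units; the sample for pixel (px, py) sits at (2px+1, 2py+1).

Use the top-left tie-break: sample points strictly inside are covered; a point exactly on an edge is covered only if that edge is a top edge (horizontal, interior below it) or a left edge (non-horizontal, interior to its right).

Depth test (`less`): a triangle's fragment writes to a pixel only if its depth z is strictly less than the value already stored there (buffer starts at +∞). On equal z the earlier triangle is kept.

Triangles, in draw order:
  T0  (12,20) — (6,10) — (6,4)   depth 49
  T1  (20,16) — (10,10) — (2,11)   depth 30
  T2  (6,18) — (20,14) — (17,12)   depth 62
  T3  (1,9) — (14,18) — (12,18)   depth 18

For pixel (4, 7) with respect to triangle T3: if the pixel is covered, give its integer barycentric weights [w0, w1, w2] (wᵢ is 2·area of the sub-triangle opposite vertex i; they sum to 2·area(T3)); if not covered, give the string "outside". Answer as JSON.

T0:
  2·area = 36
  edge (12, 20)→(6, 10): d=(-6,-10) top-left  bias=+0
  edge (6, 10)→(6, 4): d=(0,-6) top-left  bias=+0
  edge (6, 4)→(12, 20): d=(6,16) right/bottom  bias=-1
    (1,2)@(3, 5): e=[0,-18,54] → ·  [on edge]
    (3,3)@(7, 7): e=[28,6,2] → #
    (4,3)@(9, 7): e=[48,18,-30] → ·
    (3,4)@(7, 9): e=[16,6,14] → #
    (4,4)@(9, 9): e=[36,18,-18] → ·
    (3,5)@(7, 11): e=[4,6,26] → #
    (4,5)@(9, 11): e=[24,18,-6] → ·
    (3,6)@(7, 13): e=[-8,6,38] → ·
    (4,6)@(9, 13): e=[12,18,6] → #
    (5,6)@(11, 13): e=[32,30,-26] → ·
    (4,7)@(9, 15): e=[0,18,18] → #  [on edge]
    (5,7)@(11, 15): e=[20,30,-14] → ·
  covered (5 px):
    · · · · · · · · · · ·
    · · · · · · · · · · ·
    · · · · · · · · · · ·
    · · · # · · · · · · ·
    · · · # · · · · · · ·
    · · · # · · · · · · ·
    · · · · # · · · · · ·
    · · · · # · · · · · ·
    · · · · · · · · · · ·
    · · · · · · · · · · ·
T1:
  2·area = 58  (B↔C swapped to make it positive)
  edge (20, 16)→(2, 11): d=(-18,-5) top-left  bias=+0
  edge (2, 11)→(10, 10): d=(8,-1) top-left  bias=+0
  edge (10, 10)→(20, 16): d=(10,6) right/bottom  bias=-1
    (2,3)@(5, 7): e=[87,-29,0] → ·  [on edge]
    (1,5)@(3, 11): e=[5,1,52] → #
    (2,5)@(5, 11): e=[15,3,40] → #
    (3,5)@(7, 11): e=[25,5,28] → #
    (4,5)@(9, 11): e=[35,7,16] → #
    (5,5)@(11, 11): e=[45,9,4] → #
    (6,5)@(13, 11): e=[55,11,-8] → ·
    (1,6)@(3, 13): e=[-31,17,72] → ·
    (2,6)@(5, 13): e=[-21,19,60] → ·
    (3,6)@(7, 13): e=[-11,21,48] → ·
    (4,6)@(9, 13): e=[-1,23,36] → ·
    (5,6)@(11, 13): e=[9,25,24] → #
    (7,6)@(15, 13): e=[29,29,0] → ·  [on edge]
  covered (8 px):
    · · · · · · · · · · ·
    · · · · · · · · · · ·
    · · · · · · · · · · ·
    · · · · · · · · · · ·
    · · · · · · · · · · ·
    · # # # # # · · · · ·
    · · · · · # # · · · ·
    · · · · · · · · # · ·
    · · · · · · · · · · ·
    · · · · · · · · · · ·
T2:
  2·area = 40  (B↔C swapped to make it positive)
  edge (6, 18)→(17, 12): d=(11,-6) top-left  bias=+0
  edge (17, 12)→(20, 14): d=(3,2) right/bottom  bias=-1
  edge (20, 14)→(6, 18): d=(-14,4) right/bottom  bias=-1
    (8,6)@(17, 13): e=[11,3,26] → #
    (9,6)@(19, 13): e=[23,-1,18] → ·
    (6,7)@(13, 15): e=[9,17,14] → #
    (7,7)@(15, 15): e=[21,13,6] → #
    (8,7)@(17, 15): e=[33,9,-2] → ·
    (4,8)@(9, 17): e=[7,31,2] → #
    (5,8)@(11, 17): e=[19,27,-6] → ·
    (6,8)@(13, 17): e=[31,23,-14] → ·
    (7,8)@(15, 17): e=[43,19,-22] → ·
    (4,9)@(9, 19): e=[29,37,-26] → ·
  covered (4 px):
    · · · · · · · · · · ·
    · · · · · · · · · · ·
    · · · · · · · · · · ·
    · · · · · · · · · · ·
    · · · · · · · · · · ·
    · · · · · · · · · · ·
    · · · · · · · · # · ·
    · · · · · · # # · · ·
    · · · · # · · · · · ·
    · · · · · · · · · · ·
T3:
  2·area = 18
  edge (1, 9)→(14, 18): d=(13,9) right/bottom  bias=-1
  edge (14, 18)→(12, 18): d=(-2,0) right/bottom  bias=-1
  edge (12, 18)→(1, 9): d=(-11,-9) top-left  bias=+0
    (0,4)@(1, 9): e=[0,18,0] → ·  [on edge]
    (4,7)@(9, 15): e=[6,6,6] → #
    (5,7)@(11, 15): e=[-12,6,24] → ·
    (4,8)@(9, 17): e=[32,2,-16] → ·
    (5,8)@(11, 17): e=[14,2,2] → #
    (6,8)@(13, 17): e=[-4,2,20] → ·
    (5,9)@(11, 19): e=[40,-2,-20] → ·
  covered (2 px):
    · · · · · · · · · · ·
    · · · · · · · · · · ·
    · · · · · · · · · · ·
    · · · · · · · · · · ·
    · · · · · · · · · · ·
    · · · · · · · · · · ·
    · · · · · · · · · · ·
    · · · · # · · · · · ·
    · · · · · # · · · · ·
    · · · · · · · · · · ·

Final: [6,6,6]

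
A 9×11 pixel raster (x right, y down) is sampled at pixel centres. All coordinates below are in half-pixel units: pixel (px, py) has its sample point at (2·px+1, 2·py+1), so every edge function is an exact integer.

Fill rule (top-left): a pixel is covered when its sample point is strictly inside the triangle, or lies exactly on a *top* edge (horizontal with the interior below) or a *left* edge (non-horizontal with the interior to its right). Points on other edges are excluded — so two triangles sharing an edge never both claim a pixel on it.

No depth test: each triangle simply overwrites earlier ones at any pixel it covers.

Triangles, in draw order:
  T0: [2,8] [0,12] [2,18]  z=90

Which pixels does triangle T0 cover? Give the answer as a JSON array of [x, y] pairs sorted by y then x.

T0:
  2·area = 20  (B↔C swapped to make it positive)
  edge (2, 8)→(2, 18): d=(0,10) right/bottom  bias=-1
  edge (2, 18)→(0, 12): d=(-2,-6) top-left  bias=+0
  edge (0, 12)→(2, 8): d=(2,-4) top-left  bias=+0
    (0,5)@(1, 11): e=[10,8,2] → X
    (1,5)@(3, 11): e=[-10,20,10] → .
    (0,6)@(1, 13): e=[10,4,6] → X
    (1,6)@(3, 13): e=[-10,16,14] → .
    (0,7)@(1, 15): e=[10,0,10] → X  [on edge]
    (1,7)@(3, 15): e=[-10,12,18] → .
    (0,8)@(1, 17): e=[10,-4,14] → .
    (1,10)@(3, 21): e=[-10,0,30] → .  [on edge]
  covered (3 px):
    . . . . . . . . .
    . . . . . . . . .
    . . . . . . . . .
    . . . . . . . . .
    . . . . . . . . .
    X . . . . . . . .
    X . . . . . . . .
    X . . . . . . . .
    . . . . . . . . .
    . . . . . . . . .
    . . . . . . . . .

Final: [[0,5],[0,6],[0,7]]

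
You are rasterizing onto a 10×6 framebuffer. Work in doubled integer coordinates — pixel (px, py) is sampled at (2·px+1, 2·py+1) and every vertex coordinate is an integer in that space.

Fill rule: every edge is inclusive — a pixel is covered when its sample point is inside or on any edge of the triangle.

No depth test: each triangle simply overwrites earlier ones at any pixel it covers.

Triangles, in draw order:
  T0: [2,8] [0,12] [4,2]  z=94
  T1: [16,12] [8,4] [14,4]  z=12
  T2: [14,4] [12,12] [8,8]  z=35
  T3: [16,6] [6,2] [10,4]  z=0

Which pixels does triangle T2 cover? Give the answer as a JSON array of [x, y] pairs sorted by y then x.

T0:
  2·area = 4
  edge (2, 8)→(0, 12): d=(-2,4) inclusive
  edge (0, 12)→(4, 2): d=(4,-10) inclusive
  edge (4, 2)→(2, 8): d=(-2,6) inclusive
    (1,2)@(3, 5): e=[2,2,0] → #  [on edge]
    (2,2)@(5, 5): e=[-6,22,-12] → ·
    (1,3)@(3, 7): e=[-2,10,-4] → ·
    (0,5)@(1, 11): e=[-2,6,0] → ·  [on edge]
  covered (1 px):
    · · · · · · · · · ·
    · · · · · · · · · ·
    · # · · · · · · · ·
    · · · · · · · · · ·
    · · · · · · · · · ·
    · · · · · · · · · ·
T1:
  2·area = 48
  edge (16, 12)→(8, 4): d=(-8,-8) inclusive
  edge (8, 4)→(14, 4): d=(6,0) inclusive
  edge (14, 4)→(16, 12): d=(2,8) inclusive
    (2,0)@(5, 1): e=[0,-18,66] → ·  [on edge]
    (3,1)@(7, 3): e=[0,-6,54] → ·  [on edge]
    (4,2)@(9, 5): e=[0,6,42] → #  [on edge]
    (5,2)@(11, 5): e=[16,6,26] → #
    (6,2)@(13, 5): e=[32,6,10] → #
    (7,2)@(15, 5): e=[48,6,-6] → ·
    (4,3)@(9, 7): e=[-16,18,46] → ·
    (5,3)@(11, 7): e=[0,18,30] → #  [on edge]
    (7,3)@(15, 7): e=[32,18,-2] → ·
    (5,4)@(11, 9): e=[-16,30,34] → ·
    (6,4)@(13, 9): e=[0,30,18] → #  [on edge]
    (7,4)@(15, 9): e=[16,30,2] → #
    (7,5)@(15, 11): e=[0,42,6] → #  [on edge]
  covered (8 px):
    · · · · · · · · · ·
    · · · · · · · · · ·
    · · · · # # # · · ·
    · · · · · # # · · ·
    · · · · · · # # · ·
    · · · · · · · # · ·
T2:
  2·area = 40
  edge (14, 4)→(12, 12): d=(-2,8) inclusive
  edge (12, 12)→(8, 8): d=(-4,-4) inclusive
  edge (8, 8)→(14, 4): d=(6,-4) inclusive
    (0,0)@(1, 1): e=[110,0,-70] → ·  [on edge]
    (1,1)@(3, 3): e=[90,0,-50] → ·  [on edge]
    (2,2)@(5, 5): e=[70,0,-30] → ·  [on edge]
    (6,2)@(13, 5): e=[6,32,2] → #
    (7,2)@(15, 5): e=[-10,40,10] → ·
    (3,3)@(7, 7): e=[50,0,-10] → ·  [on edge]
    (5,3)@(11, 7): e=[18,16,6] → #
    (7,3)@(15, 7): e=[-14,32,22] → ·
    (4,4)@(9, 9): e=[30,0,10] → #  [on edge]
    (6,4)@(13, 9): e=[-2,16,26] → ·
    (4,5)@(9, 11): e=[26,-8,22] → ·
    (5,5)@(11, 11): e=[10,0,30] → #  [on edge]
  covered (6 px):
    · · · · · · · · · ·
    · · · · · · · · · ·
    · · · · · · # · · ·
    · · · · · # # · · ·
    · · · · # # · · · ·
    · · · · · # · · · ·
T3:
  2·area = 4  (B↔C swapped to make it positive)
  edge (16, 6)→(10, 4): d=(-6,-2) inclusive
  edge (10, 4)→(6, 2): d=(-4,-2) inclusive
  edge (6, 2)→(16, 6): d=(10,4) inclusive
    (0,0)@(1, 1): e=[0,-6,10] → ·  [on edge]
    (3,1)@(7, 3): e=[0,-2,6] → ·  [on edge]
    (6,2)@(13, 5): e=[0,2,2] → #  [on edge]
    (7,2)@(15, 5): e=[4,6,-6] → ·
    (6,3)@(13, 7): e=[-12,-6,22] → ·
    (9,3)@(19, 7): e=[0,6,-2] → ·  [on edge]
  covered (1 px):
    · · · · · · · · · ·
    · · · · · · · · · ·
    · · · · · · # · · ·
    · · · · · · · · · ·
    · · · · · · · · · ·
    · · · · · · · · · ·

Result: [[6,2],[5,3],[6,3],[4,4],[5,4],[5,5]]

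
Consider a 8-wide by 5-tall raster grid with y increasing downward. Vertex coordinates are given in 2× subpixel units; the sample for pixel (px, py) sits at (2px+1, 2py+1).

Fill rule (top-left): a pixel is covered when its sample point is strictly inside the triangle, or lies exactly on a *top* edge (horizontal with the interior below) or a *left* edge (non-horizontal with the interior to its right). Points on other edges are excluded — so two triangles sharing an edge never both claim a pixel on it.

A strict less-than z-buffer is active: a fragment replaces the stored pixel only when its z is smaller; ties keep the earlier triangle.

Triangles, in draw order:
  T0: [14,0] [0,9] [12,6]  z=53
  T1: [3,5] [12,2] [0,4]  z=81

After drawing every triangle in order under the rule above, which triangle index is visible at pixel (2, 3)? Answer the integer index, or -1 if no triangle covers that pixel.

T0:
  2·area = 66  (B↔C swapped to make it positive)
  edge (14, 0)→(12, 6): d=(-2,6) right/bottom  bias=-1
  edge (12, 6)→(0, 9): d=(-12,3) right/bottom  bias=-1
  edge (0, 9)→(14, 0): d=(14,-9) top-left  bias=+0
    (6,0)@(13, 1): e=[4,57,5] → X
    (7,0)@(15, 1): e=[-8,51,23] → .
    (5,1)@(11, 3): e=[12,39,15] → X
    (6,1)@(13, 3): e=[0,33,33] → .  [on edge]
    (3,2)@(7, 5): e=[32,27,7] → X
    (4,2)@(9, 5): e=[20,21,25] → X
    (6,2)@(13, 5): e=[-4,9,61] → .
    (2,3)@(5, 7): e=[40,9,17] → X
    (4,3)@(9, 7): e=[16,-3,53] → .
    (5,3)@(11, 7): e=[4,-9,71] → .
    (2,4)@(5, 9): e=[36,-15,45] → .
    (3,4)@(7, 9): e=[24,-21,63] → .
    (5,4)@(11, 9): e=[0,-33,99] → .  [on edge]
  covered (7 px):
    . . . . . . X .
    . . . . . X . .
    . . . X X X . .
    . . X X . . . .
    . . . . . . . .
T1:
  2·area = 18  (B↔C swapped to make it positive)
  edge (3, 5)→(0, 4): d=(-3,-1) top-left  bias=+0
  edge (0, 4)→(12, 2): d=(12,-2) top-left  bias=+0
  edge (12, 2)→(3, 5): d=(-9,3) right/bottom  bias=-1
    (7,0)@(15, 1): e=[24,-6,0] → .  [on edge]
    (3,1)@(7, 3): e=[10,2,6] → X
    (4,1)@(9, 3): e=[12,6,0] → .  [on edge]
    (1,2)@(3, 5): e=[0,18,0] → .  [on edge]
    (3,2)@(7, 5): e=[4,26,-12] → .
    (4,3)@(9, 7): e=[0,54,-36] → .  [on edge]
    (7,4)@(15, 9): e=[0,90,-72] → .  [on edge]
  covered (1 px):
    . . . . . . . .
    . . . X . . . .
    . . . . . . . .
    . . . . . . . .
    . . . . . . . .

Z-buffer (winner per pixel, '.' = empty):
  . . . . . . 0 .
  . . . 1 . 0 . .
  . . . 0 0 0 . .
  . . 0 0 . . . .
  . . . . . . . .

Answer: 0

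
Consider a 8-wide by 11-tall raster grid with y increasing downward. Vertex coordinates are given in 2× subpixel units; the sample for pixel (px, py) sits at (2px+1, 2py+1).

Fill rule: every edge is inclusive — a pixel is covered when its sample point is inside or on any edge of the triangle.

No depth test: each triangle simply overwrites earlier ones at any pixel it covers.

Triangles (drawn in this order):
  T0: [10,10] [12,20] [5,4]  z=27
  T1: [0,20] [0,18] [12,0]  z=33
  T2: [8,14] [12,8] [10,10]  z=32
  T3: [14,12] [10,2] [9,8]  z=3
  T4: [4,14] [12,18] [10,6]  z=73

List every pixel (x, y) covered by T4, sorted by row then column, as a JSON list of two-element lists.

T0:
  2·area = 38
  edge (10, 10)→(12, 20): d=(2,10) inclusive
  edge (12, 20)→(5, 4): d=(-7,-16) inclusive
  edge (5, 4)→(10, 10): d=(5,6) inclusive
    (4,2)@(9, 5): e=[0,57,-19] → ·  [on edge]
    (3,3)@(7, 7): e=[24,11,3] → #
    (4,3)@(9, 7): e=[4,43,-9] → ·
    (3,4)@(7, 9): e=[28,-3,13] → ·
    (4,4)@(9, 9): e=[8,29,1] → #
    (5,4)@(11, 9): e=[-12,61,-11] → ·
    (4,5)@(9, 11): e=[12,15,11] → #
    (5,5)@(11, 11): e=[-8,47,-1] → ·
    (4,6)@(9, 13): e=[16,1,21] → #
    (5,6)@(11, 13): e=[-4,33,9] → ·
    (4,7)@(9, 15): e=[20,-13,31] → ·
    (5,7)@(11, 15): e=[0,19,19] → #  [on edge]
  covered (6 px):
    · · · · · · · ·
    · · · · · · · ·
    · · · · · · · ·
    · · · # · · · ·
    · · · · # · · ·
    · · · · # · · ·
    · · · · # · · ·
    · · · · · # · ·
    · · · · · # · ·
    · · · · · · · ·
    · · · · · · · ·
T1:
  2·area = 24
  edge (0, 20)→(0, 18): d=(0,-2) inclusive
  edge (0, 18)→(12, 0): d=(12,-18) inclusive
  edge (12, 0)→(0, 20): d=(-12,20) inclusive
    (4,2)@(9, 5): e=[18,6,0] → #  [on edge]
    (5,2)@(11, 5): e=[22,42,-40] → ·
    (4,3)@(9, 7): e=[18,30,-24] → ·
    (2,5)@(5, 11): e=[10,6,8] → #
    (3,5)@(7, 11): e=[14,42,-32] → ·
    (2,6)@(5, 13): e=[10,30,-16] → ·
    (1,7)@(3, 15): e=[6,18,0] → #  [on edge]
    (2,7)@(5, 15): e=[10,54,-40] → ·
    (0,8)@(1, 17): e=[2,6,16] → #
    (1,8)@(3, 17): e=[6,42,-24] → ·
    (0,9)@(1, 19): e=[2,30,-8] → ·
  covered (4 px):
    · · · · · · · ·
    · · · · · · · ·
    · · · · # · · ·
    · · · · · · · ·
    · · · · · · · ·
    · · # · · · · ·
    · · · · · · · ·
    · # · · · · · ·
    # · · · · · · ·
    · · · · · · · ·
    · · · · · · · ·
T2:
  2·area = 4  (B↔C swapped to make it positive)
  edge (8, 14)→(10, 10): d=(2,-4) inclusive
  edge (10, 10)→(12, 8): d=(2,-2) inclusive
  edge (12, 8)→(8, 14): d=(-4,6) inclusive
    (7,2)@(15, 5): e=[10,0,-6] → ·  [on edge]
    (6,3)@(13, 7): e=[6,0,-2] → ·  [on edge]
    (5,4)@(11, 9): e=[2,0,2] → #  [on edge]
    (6,4)@(13, 9): e=[10,4,-10] → ·
    (4,5)@(9, 11): e=[-2,0,6] → ·  [on edge]
    (5,5)@(11, 11): e=[6,4,-6] → ·
    (3,6)@(7, 13): e=[-6,0,10] → ·  [on edge]
    (2,7)@(5, 15): e=[-10,0,14] → ·  [on edge]
    (1,8)@(3, 17): e=[-14,0,18] → ·  [on edge]
    (0,9)@(1, 19): e=[-18,0,22] → ·  [on edge]
  covered (1 px):
    · · · · · · · ·
    · · · · · · · ·
    · · · · · · · ·
    · · · · · · · ·
    · · · · · # · ·
    · · · · · · · ·
    · · · · · · · ·
    · · · · · · · ·
    · · · · · · · ·
    · · · · · · · ·
    · · · · · · · ·
T3:
  2·area = 34  (B↔C swapped to make it positive)
  edge (14, 12)→(9, 8): d=(-5,-4) inclusive
  edge (9, 8)→(10, 2): d=(1,-6) inclusive
  edge (10, 2)→(14, 12): d=(4,10) inclusive
    (5,2)@(11, 5): e=[23,9,2] → #
    (6,2)@(13, 5): e=[31,21,-18] → ·
    (5,3)@(11, 7): e=[13,11,10] → #
    (6,3)@(13, 7): e=[21,23,-10] → ·
    (5,4)@(11, 9): e=[3,13,18] → #
    (6,4)@(13, 9): e=[11,25,-2] → ·
    (5,5)@(11, 11): e=[-7,15,26] → ·
    (6,5)@(13, 11): e=[1,27,6] → #
    (7,5)@(15, 11): e=[9,39,-14] → ·
    (6,6)@(13, 13): e=[-9,29,14] → ·
  covered (4 px):
    · · · · · · · ·
    · · · · · · · ·
    · · · · · # · ·
    · · · · · # · ·
    · · · · · # · ·
    · · · · · · # ·
    · · · · · · · ·
    · · · · · · · ·
    · · · · · · · ·
    · · · · · · · ·
    · · · · · · · ·
T4:
  2·area = 88  (B↔C swapped to make it positive)
  edge (4, 14)→(10, 6): d=(6,-8) inclusive
  edge (10, 6)→(12, 18): d=(2,12) inclusive
  edge (12, 18)→(4, 14): d=(-8,-4) inclusive
    (4,4)@(9, 9): e=[10,18,60] → #
    (5,4)@(11, 9): e=[26,-6,68] → ·
    (3,5)@(7, 11): e=[6,46,36] → #
    (5,5)@(11, 11): e=[38,-2,52] → ·
    (2,6)@(5, 13): e=[2,74,12] → #
    (5,6)@(11, 13): e=[50,2,36] → #
    (6,6)@(13, 13): e=[66,-22,44] → ·
    (2,7)@(5, 15): e=[14,78,-4] → ·
    (3,7)@(7, 15): e=[30,54,4] → #
    (6,7)@(13, 15): e=[78,-18,28] → ·
    (3,8)@(7, 17): e=[42,58,-12] → ·
    (4,8)@(9, 17): e=[58,34,-4] → ·
  covered (11 px):
    · · · · · · · ·
    · · · · · · · ·
    · · · · · · · ·
    · · · · · · · ·
    · · · · # · · ·
    · · · # # · · ·
    · · # # # # · ·
    · · · # # # · ·
    · · · · · # · ·
    · · · · · · · ·
    · · · · · · · ·

Result: [[4,4],[3,5],[4,5],[2,6],[3,6],[4,6],[5,6],[3,7],[4,7],[5,7],[5,8]]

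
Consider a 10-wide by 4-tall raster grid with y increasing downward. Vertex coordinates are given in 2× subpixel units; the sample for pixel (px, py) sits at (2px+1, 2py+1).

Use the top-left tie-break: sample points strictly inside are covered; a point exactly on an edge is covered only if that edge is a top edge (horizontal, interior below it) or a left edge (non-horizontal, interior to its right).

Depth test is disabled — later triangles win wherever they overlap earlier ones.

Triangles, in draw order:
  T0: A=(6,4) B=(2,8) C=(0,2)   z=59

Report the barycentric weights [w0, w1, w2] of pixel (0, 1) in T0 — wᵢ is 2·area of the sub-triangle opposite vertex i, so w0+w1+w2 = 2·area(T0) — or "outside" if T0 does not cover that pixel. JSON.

T0:
  2·area = 32
  edge (6, 4)→(2, 8): d=(-4,4) right/bottom  bias=-1
  edge (2, 8)→(0, 2): d=(-2,-6) top-left  bias=+0
  edge (0, 2)→(6, 4): d=(6,2) right/bottom  bias=-1
    (4,0)@(9, 1): e=[0,56,-24] → ·  [on edge]
    (0,1)@(1, 3): e=[24,4,4] → #
    (1,1)@(3, 3): e=[16,16,0] → ·  [on edge]
    (3,1)@(7, 3): e=[0,40,-8] → ·  [on edge]
    (0,2)@(1, 5): e=[16,0,16] → #  [on edge]
    (1,2)@(3, 5): e=[8,12,12] → #
    (2,2)@(5, 5): e=[0,24,8] → ·  [on edge]
    (4,2)@(9, 5): e=[-16,48,0] → ·  [on edge]
    (0,3)@(1, 7): e=[8,-4,28] → ·
    (1,3)@(3, 7): e=[0,8,24] → ·  [on edge]
    (7,3)@(15, 7): e=[-48,80,0] → ·  [on edge]
  covered (3 px):
    · · · · · · · · · ·
    # · · · · · · · · ·
    # # · · · · · · · ·
    · · · · · · · · · ·

Result: [4,4,24]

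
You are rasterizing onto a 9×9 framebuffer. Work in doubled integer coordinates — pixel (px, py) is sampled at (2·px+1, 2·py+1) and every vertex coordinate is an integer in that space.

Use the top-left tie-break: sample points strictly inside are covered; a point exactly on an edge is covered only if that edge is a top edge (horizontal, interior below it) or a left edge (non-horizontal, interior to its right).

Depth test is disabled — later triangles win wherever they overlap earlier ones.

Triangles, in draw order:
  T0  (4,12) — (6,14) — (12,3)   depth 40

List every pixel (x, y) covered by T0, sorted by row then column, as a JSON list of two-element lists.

T0:
  2·area = 34  (B↔C swapped to make it positive)
  edge (4, 12)→(12, 3): d=(8,-9) top-left  bias=+0
  edge (12, 3)→(6, 14): d=(-6,11) right/bottom  bias=-1
  edge (6, 14)→(4, 12): d=(-2,-2) top-left  bias=+0
    (4,3)@(9, 7): e=[5,9,20] → #
    (5,3)@(11, 7): e=[23,-13,24] → ·
    (0,4)@(1, 9): e=[-51,85,0] → ·  [on edge]
    (3,4)@(7, 9): e=[3,19,12] → #
    (4,4)@(9, 9): e=[21,-3,16] → ·
    (1,5)@(3, 11): e=[-17,51,0] → ·  [on edge]
    (2,5)@(5, 11): e=[1,29,4] → #
    (4,5)@(9, 11): e=[37,-15,12] → ·
    (2,6)@(5, 13): e=[17,17,0] → #  [on edge]
    (3,6)@(7, 13): e=[35,-5,4] → ·
    (2,7)@(5, 15): e=[33,5,-4] → ·
    (3,7)@(7, 15): e=[51,-17,0] → ·  [on edge]
    (4,8)@(9, 17): e=[85,-51,0] → ·  [on edge]
  covered (5 px):
    · · · · · · · · ·
    · · · · · · · · ·
    · · · · · · · · ·
    · · · · # · · · ·
    · · · # · · · · ·
    · · # # · · · · ·
    · · # · · · · · ·
    · · · · · · · · ·
    · · · · · · · · ·

Final: [[4,3],[3,4],[2,5],[3,5],[2,6]]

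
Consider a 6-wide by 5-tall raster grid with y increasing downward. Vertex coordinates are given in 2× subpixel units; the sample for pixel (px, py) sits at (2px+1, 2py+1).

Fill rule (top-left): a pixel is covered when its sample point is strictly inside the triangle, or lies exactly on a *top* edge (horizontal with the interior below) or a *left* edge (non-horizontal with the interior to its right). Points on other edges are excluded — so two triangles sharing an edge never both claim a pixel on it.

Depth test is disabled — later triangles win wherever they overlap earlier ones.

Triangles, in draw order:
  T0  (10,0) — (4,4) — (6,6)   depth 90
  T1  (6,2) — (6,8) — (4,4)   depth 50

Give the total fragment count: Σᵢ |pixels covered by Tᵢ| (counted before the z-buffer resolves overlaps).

T0:
  2·area = 20  (B↔C swapped to make it positive)
  edge (10, 0)→(6, 6): d=(-4,6) right/bottom  bias=-1
  edge (6, 6)→(4, 4): d=(-2,-2) top-left  bias=+0
  edge (4, 4)→(10, 0): d=(6,-4) top-left  bias=+0
    (0,0)@(1, 1): e=[50,0,-30] → ·  [on edge]
    (4,0)@(9, 1): e=[2,16,2] → #
    (5,0)@(11, 1): e=[-10,20,10] → ·
    (1,1)@(3, 3): e=[30,0,-10] → ·  [on edge]
    (3,1)@(7, 3): e=[6,8,6] → #
    (4,1)@(9, 3): e=[-6,12,14] → ·
    (2,2)@(5, 5): e=[10,0,10] → #  [on edge]
    (3,2)@(7, 5): e=[-2,4,18] → ·
    (2,3)@(5, 7): e=[2,-4,22] → ·
    (3,3)@(7, 7): e=[-10,0,30] → ·  [on edge]
    (4,4)@(9, 9): e=[-30,0,50] → ·  [on edge]
  covered (3 px):
    · · · · # ·
    · · · # · ·
    · · # · · ·
    · · · · · ·
    · · · · · ·
T1:
  2·area = 12
  edge (6, 2)→(6, 8): d=(0,6) right/bottom  bias=-1
  edge (6, 8)→(4, 4): d=(-2,-4) top-left  bias=+0
  edge (4, 4)→(6, 2): d=(2,-2) top-left  bias=+0
    (3,0)@(7, 1): e=[-6,18,0] → ·  [on edge]
    (2,1)@(5, 3): e=[6,6,0] → #  [on edge]
    (3,1)@(7, 3): e=[-6,14,4] → ·
    (1,2)@(3, 5): e=[18,-6,0] → ·  [on edge]
    (2,2)@(5, 5): e=[6,2,4] → #
    (3,2)@(7, 5): e=[-6,10,8] → ·
    (0,3)@(1, 7): e=[30,-18,0] → ·  [on edge]
    (2,3)@(5, 7): e=[6,-2,8] → ·
  covered (2 px):
    · · · · · ·
    · · # · · ·
    · · # · · ·
    · · · · · ·
    · · · · · ·

Final: 5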